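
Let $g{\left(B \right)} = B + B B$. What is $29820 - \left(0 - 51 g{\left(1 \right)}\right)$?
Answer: $29922$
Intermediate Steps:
$g{\left(B \right)} = B + B^{2}$
$29820 - \left(0 - 51 g{\left(1 \right)}\right) = 29820 - \left(0 - 51 \cdot 1 \left(1 + 1\right)\right) = 29820 - \left(0 - 51 \cdot 1 \cdot 2\right) = 29820 - \left(0 - 102\right) = 29820 - -102 = 29820 + 102 = 29922$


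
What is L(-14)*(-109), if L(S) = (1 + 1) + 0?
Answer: -218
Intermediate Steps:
L(S) = 2 (L(S) = 2 + 0 = 2)
L(-14)*(-109) = 2*(-109) = -218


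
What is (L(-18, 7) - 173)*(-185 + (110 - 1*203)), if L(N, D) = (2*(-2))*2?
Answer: 50318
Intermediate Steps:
L(N, D) = -8 (L(N, D) = -4*2 = -8)
(L(-18, 7) - 173)*(-185 + (110 - 1*203)) = (-8 - 173)*(-185 + (110 - 1*203)) = -181*(-185 + (110 - 203)) = -181*(-185 - 93) = -181*(-278) = 50318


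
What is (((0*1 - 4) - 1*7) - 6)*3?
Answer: -51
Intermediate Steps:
(((0*1 - 4) - 1*7) - 6)*3 = (((0 - 4) - 7) - 6)*3 = ((-4 - 7) - 6)*3 = (-11 - 6)*3 = -17*3 = -51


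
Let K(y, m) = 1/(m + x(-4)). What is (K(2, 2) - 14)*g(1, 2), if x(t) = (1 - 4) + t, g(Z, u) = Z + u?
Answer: -213/5 ≈ -42.600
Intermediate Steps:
x(t) = -3 + t
K(y, m) = 1/(-7 + m) (K(y, m) = 1/(m + (-3 - 4)) = 1/(m - 7) = 1/(-7 + m))
(K(2, 2) - 14)*g(1, 2) = (1/(-7 + 2) - 14)*(1 + 2) = (1/(-5) - 14)*3 = (-1/5 - 14)*3 = -71/5*3 = -213/5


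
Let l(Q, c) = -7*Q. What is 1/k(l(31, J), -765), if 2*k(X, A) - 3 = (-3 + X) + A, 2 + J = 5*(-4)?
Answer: -1/491 ≈ -0.0020367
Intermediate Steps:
J = -22 (J = -2 + 5*(-4) = -2 - 20 = -22)
k(X, A) = A/2 + X/2 (k(X, A) = 3/2 + ((-3 + X) + A)/2 = 3/2 + (-3 + A + X)/2 = 3/2 + (-3/2 + A/2 + X/2) = A/2 + X/2)
1/k(l(31, J), -765) = 1/((1/2)*(-765) + (-7*31)/2) = 1/(-765/2 + (1/2)*(-217)) = 1/(-765/2 - 217/2) = 1/(-491) = -1/491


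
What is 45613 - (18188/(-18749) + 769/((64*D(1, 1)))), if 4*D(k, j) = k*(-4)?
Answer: 54748262781/1199936 ≈ 45626.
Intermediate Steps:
D(k, j) = -k (D(k, j) = (k*(-4))/4 = (-4*k)/4 = -k)
45613 - (18188/(-18749) + 769/((64*D(1, 1)))) = 45613 - (18188/(-18749) + 769/((64*(-1*1)))) = 45613 - (18188*(-1/18749) + 769/((64*(-1)))) = 45613 - (-18188/18749 + 769/(-64)) = 45613 - (-18188/18749 + 769*(-1/64)) = 45613 - (-18188/18749 - 769/64) = 45613 - 1*(-15582013/1199936) = 45613 + 15582013/1199936 = 54748262781/1199936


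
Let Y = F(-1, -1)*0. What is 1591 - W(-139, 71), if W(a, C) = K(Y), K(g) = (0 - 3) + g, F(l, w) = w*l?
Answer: 1594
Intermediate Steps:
F(l, w) = l*w
Y = 0 (Y = -1*(-1)*0 = 1*0 = 0)
K(g) = -3 + g
W(a, C) = -3 (W(a, C) = -3 + 0 = -3)
1591 - W(-139, 71) = 1591 - 1*(-3) = 1591 + 3 = 1594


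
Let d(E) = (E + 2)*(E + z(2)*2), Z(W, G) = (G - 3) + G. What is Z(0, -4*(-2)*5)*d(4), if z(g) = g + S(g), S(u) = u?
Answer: 5544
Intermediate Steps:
Z(W, G) = -3 + 2*G (Z(W, G) = (-3 + G) + G = -3 + 2*G)
z(g) = 2*g (z(g) = g + g = 2*g)
d(E) = (2 + E)*(8 + E) (d(E) = (E + 2)*(E + (2*2)*2) = (2 + E)*(E + 4*2) = (2 + E)*(E + 8) = (2 + E)*(8 + E))
Z(0, -4*(-2)*5)*d(4) = (-3 + 2*(-4*(-2)*5))*(16 + 4² + 10*4) = (-3 + 2*(8*5))*(16 + 16 + 40) = (-3 + 2*40)*72 = (-3 + 80)*72 = 77*72 = 5544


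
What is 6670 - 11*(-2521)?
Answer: 34401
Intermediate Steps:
6670 - 11*(-2521) = 6670 + 27731 = 34401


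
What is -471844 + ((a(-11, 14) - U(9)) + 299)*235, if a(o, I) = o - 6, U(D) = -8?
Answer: -403694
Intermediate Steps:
a(o, I) = -6 + o
-471844 + ((a(-11, 14) - U(9)) + 299)*235 = -471844 + (((-6 - 11) - 1*(-8)) + 299)*235 = -471844 + ((-17 + 8) + 299)*235 = -471844 + (-9 + 299)*235 = -471844 + 290*235 = -471844 + 68150 = -403694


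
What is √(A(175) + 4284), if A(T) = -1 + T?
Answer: √4458 ≈ 66.768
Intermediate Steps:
√(A(175) + 4284) = √((-1 + 175) + 4284) = √(174 + 4284) = √4458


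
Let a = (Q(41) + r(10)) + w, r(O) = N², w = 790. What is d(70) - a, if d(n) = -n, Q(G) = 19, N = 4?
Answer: -895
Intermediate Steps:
r(O) = 16 (r(O) = 4² = 16)
a = 825 (a = (19 + 16) + 790 = 35 + 790 = 825)
d(70) - a = -1*70 - 1*825 = -70 - 825 = -895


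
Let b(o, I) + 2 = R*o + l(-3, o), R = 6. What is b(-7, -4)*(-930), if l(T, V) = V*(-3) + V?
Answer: 27900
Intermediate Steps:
l(T, V) = -2*V (l(T, V) = -3*V + V = -2*V)
b(o, I) = -2 + 4*o (b(o, I) = -2 + (6*o - 2*o) = -2 + 4*o)
b(-7, -4)*(-930) = (-2 + 4*(-7))*(-930) = (-2 - 28)*(-930) = -30*(-930) = 27900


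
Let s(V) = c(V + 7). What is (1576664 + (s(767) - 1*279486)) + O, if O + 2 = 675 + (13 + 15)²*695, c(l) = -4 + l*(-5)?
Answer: 1838857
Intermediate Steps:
c(l) = -4 - 5*l
s(V) = -39 - 5*V (s(V) = -4 - 5*(V + 7) = -4 - 5*(7 + V) = -4 + (-35 - 5*V) = -39 - 5*V)
O = 545553 (O = -2 + (675 + (13 + 15)²*695) = -2 + (675 + 28²*695) = -2 + (675 + 784*695) = -2 + (675 + 544880) = -2 + 545555 = 545553)
(1576664 + (s(767) - 1*279486)) + O = (1576664 + ((-39 - 5*767) - 1*279486)) + 545553 = (1576664 + ((-39 - 3835) - 279486)) + 545553 = (1576664 + (-3874 - 279486)) + 545553 = (1576664 - 283360) + 545553 = 1293304 + 545553 = 1838857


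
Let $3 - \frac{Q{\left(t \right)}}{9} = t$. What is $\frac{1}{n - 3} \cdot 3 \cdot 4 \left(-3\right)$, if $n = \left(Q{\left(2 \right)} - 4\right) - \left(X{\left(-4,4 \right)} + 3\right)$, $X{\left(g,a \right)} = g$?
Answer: $-12$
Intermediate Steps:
$Q{\left(t \right)} = 27 - 9 t$
$n = 6$ ($n = \left(\left(27 - 18\right) - 4\right) - \left(-4 + 3\right) = \left(\left(27 - 18\right) - 4\right) - -1 = \left(9 - 4\right) + 1 = 5 + 1 = 6$)
$\frac{1}{n - 3} \cdot 3 \cdot 4 \left(-3\right) = \frac{1}{6 - 3} \cdot 3 \cdot 4 \left(-3\right) = \frac{1}{3} \cdot 3 \left(-12\right) = 1 \left(-12\right) = -12$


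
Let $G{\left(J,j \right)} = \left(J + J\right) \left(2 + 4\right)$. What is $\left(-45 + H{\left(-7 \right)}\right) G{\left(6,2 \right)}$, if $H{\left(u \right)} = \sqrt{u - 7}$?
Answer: $-3240 + 72 i \sqrt{14} \approx -3240.0 + 269.4 i$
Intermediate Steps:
$G{\left(J,j \right)} = 12 J$ ($G{\left(J,j \right)} = 2 J 6 = 12 J$)
$H{\left(u \right)} = \sqrt{-7 + u}$
$\left(-45 + H{\left(-7 \right)}\right) G{\left(6,2 \right)} = \left(-45 + \sqrt{-7 - 7}\right) 12 \cdot 6 = \left(-45 + \sqrt{-14}\right) 72 = \left(-45 + i \sqrt{14}\right) 72 = -3240 + 72 i \sqrt{14}$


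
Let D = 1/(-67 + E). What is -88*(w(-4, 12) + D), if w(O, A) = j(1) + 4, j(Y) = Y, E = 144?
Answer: -3088/7 ≈ -441.14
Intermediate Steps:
w(O, A) = 5 (w(O, A) = 1 + 4 = 5)
D = 1/77 (D = 1/(-67 + 144) = 1/77 ≈ 0.012987)
-88*(w(-4, 12) + D) = -88*(5 + 1/77) = -88*386/77 = -3088/7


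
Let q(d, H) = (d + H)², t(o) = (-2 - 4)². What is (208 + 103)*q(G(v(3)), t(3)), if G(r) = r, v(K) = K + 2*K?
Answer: 629775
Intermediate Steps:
v(K) = 3*K
t(o) = 36 (t(o) = (-6)² = 36)
q(d, H) = (H + d)²
(208 + 103)*q(G(v(3)), t(3)) = (208 + 103)*(36 + 3*3)² = 311*(36 + 9)² = 311*45² = 311*2025 = 629775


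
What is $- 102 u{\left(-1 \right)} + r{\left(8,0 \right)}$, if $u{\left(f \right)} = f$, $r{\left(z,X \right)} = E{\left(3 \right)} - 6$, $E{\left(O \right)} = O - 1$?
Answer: $98$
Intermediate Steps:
$E{\left(O \right)} = -1 + O$ ($E{\left(O \right)} = O - 1 = -1 + O$)
$r{\left(z,X \right)} = -4$ ($r{\left(z,X \right)} = \left(-1 + 3\right) - 6 = 2 - 6 = -4$)
$- 102 u{\left(-1 \right)} + r{\left(8,0 \right)} = \left(-102\right) \left(-1\right) - 4 = 102 - 4 = 98$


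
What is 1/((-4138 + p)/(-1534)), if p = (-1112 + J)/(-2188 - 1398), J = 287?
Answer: 500084/1348913 ≈ 0.37073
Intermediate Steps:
p = 75/326 (p = (-1112 + 287)/(-2188 - 1398) = -825/(-3586) = -825*(-1/3586) = 75/326 ≈ 0.23006)
1/((-4138 + p)/(-1534)) = 1/((-4138 + 75/326)/(-1534)) = 1/(-1348913/326*(-1/1534)) = 1/(1348913/500084) = 500084/1348913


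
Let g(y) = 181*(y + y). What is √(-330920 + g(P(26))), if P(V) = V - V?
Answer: 2*I*√82730 ≈ 575.26*I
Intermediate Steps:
P(V) = 0
g(y) = 362*y (g(y) = 181*(2*y) = 362*y)
√(-330920 + g(P(26))) = √(-330920 + 362*0) = √(-330920 + 0) = √(-330920) = 2*I*√82730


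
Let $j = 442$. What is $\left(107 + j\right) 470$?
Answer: $258030$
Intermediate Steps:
$\left(107 + j\right) 470 = \left(107 + 442\right) 470 = 549 \cdot 470 = 258030$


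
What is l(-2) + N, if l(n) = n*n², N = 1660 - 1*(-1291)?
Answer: 2943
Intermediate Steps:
N = 2951 (N = 1660 + 1291 = 2951)
l(n) = n³
l(-2) + N = (-2)³ + 2951 = -8 + 2951 = 2943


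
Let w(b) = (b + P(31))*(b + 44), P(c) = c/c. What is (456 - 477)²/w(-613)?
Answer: 49/38692 ≈ 0.0012664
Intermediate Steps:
P(c) = 1
w(b) = (1 + b)*(44 + b) (w(b) = (b + 1)*(b + 44) = (1 + b)*(44 + b))
(456 - 477)²/w(-613) = (456 - 477)²/(44 + (-613)² + 45*(-613)) = (-21)²/(44 + 375769 - 27585) = 441/348228 = 441*(1/348228) = 49/38692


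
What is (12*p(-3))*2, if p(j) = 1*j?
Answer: -72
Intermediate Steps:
p(j) = j
(12*p(-3))*2 = (12*(-3))*2 = -36*2 = -72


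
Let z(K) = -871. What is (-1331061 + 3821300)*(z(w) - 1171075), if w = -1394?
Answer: -2918425635094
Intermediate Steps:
(-1331061 + 3821300)*(z(w) - 1171075) = (-1331061 + 3821300)*(-871 - 1171075) = 2490239*(-1171946) = -2918425635094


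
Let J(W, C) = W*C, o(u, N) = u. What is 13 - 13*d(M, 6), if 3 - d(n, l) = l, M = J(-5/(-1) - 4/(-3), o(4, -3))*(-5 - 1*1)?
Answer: 52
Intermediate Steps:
J(W, C) = C*W
M = -152 (M = (4*(-5/(-1) - 4/(-3)))*(-5 - 1*1) = (4*(-5*(-1) - 4*(-⅓)))*(-5 - 1) = (4*(5 + 4/3))*(-6) = (4*(19/3))*(-6) = (76/3)*(-6) = -152)
d(n, l) = 3 - l
13 - 13*d(M, 6) = 13 - 13*(3 - 1*6) = 13 - 13*(3 - 6) = 13 - 13*(-3) = 13 + 39 = 52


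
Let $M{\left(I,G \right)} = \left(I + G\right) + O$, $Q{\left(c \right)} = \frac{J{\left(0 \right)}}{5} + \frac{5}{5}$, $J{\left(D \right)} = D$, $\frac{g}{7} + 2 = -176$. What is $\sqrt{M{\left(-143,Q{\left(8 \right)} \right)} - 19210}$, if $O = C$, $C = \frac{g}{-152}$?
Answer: $\frac{i \sqrt{27932451}}{38} \approx 139.08 i$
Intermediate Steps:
$g = -1246$ ($g = -14 + 7 \left(-176\right) = -14 - 1232 = -1246$)
$C = \frac{623}{76}$ ($C = - \frac{1246}{-152} = \left(-1246\right) \left(- \frac{1}{152}\right) = \frac{623}{76} \approx 8.1974$)
$O = \frac{623}{76} \approx 8.1974$
$Q{\left(c \right)} = 1$ ($Q{\left(c \right)} = \frac{0}{5} + \frac{5}{5} = 0 \cdot \frac{1}{5} + 5 \cdot \frac{1}{5} = 0 + 1 = 1$)
$M{\left(I,G \right)} = \frac{623}{76} + G + I$ ($M{\left(I,G \right)} = \left(I + G\right) + \frac{623}{76} = \left(G + I\right) + \frac{623}{76} = \frac{623}{76} + G + I$)
$\sqrt{M{\left(-143,Q{\left(8 \right)} \right)} - 19210} = \sqrt{\left(\frac{623}{76} + 1 - 143\right) - 19210} = \sqrt{- \frac{10169}{76} - 19210} = \sqrt{- \frac{1470129}{76}} = \frac{i \sqrt{27932451}}{38}$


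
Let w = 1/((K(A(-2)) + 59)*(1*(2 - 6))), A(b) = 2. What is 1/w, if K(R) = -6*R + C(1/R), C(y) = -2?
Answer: -180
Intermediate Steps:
K(R) = -2 - 6*R (K(R) = -6*R - 2 = -2 - 6*R)
w = -1/180 (w = 1/(((-2 - 6*2) + 59)*(1*(2 - 6))) = 1/(((-2 - 12) + 59)*(1*(-4))) = 1/((-14 + 59)*(-4)) = 1/(45*(-4)) = 1/(-180) = -1/180 ≈ -0.0055556)
1/w = 1/(-1/180) = -180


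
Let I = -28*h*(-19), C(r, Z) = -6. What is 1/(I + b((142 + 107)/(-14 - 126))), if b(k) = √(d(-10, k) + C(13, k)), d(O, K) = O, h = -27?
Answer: -3591/51581128 - I/51581128 ≈ -6.9618e-5 - 1.9387e-8*I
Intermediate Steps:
I = -14364 (I = -28*(-27)*(-19) = 756*(-19) = -14364)
b(k) = 4*I (b(k) = √(-10 - 6) = √(-16) = 4*I)
1/(I + b((142 + 107)/(-14 - 126))) = 1/(-14364 + 4*I) = (-14364 - 4*I)/206324512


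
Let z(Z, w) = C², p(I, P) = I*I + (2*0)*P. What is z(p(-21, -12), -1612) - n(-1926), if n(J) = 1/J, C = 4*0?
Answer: 1/1926 ≈ 0.00051921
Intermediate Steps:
C = 0
p(I, P) = I² (p(I, P) = I² + 0*P = I² + 0 = I²)
z(Z, w) = 0 (z(Z, w) = 0² = 0)
z(p(-21, -12), -1612) - n(-1926) = 0 - 1/(-1926) = 0 - 1*(-1/1926) = 0 + 1/1926 = 1/1926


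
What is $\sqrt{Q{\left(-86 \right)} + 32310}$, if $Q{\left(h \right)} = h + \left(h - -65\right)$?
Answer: $\sqrt{32203} \approx 179.45$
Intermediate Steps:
$Q{\left(h \right)} = 65 + 2 h$ ($Q{\left(h \right)} = h + \left(h + 65\right) = h + \left(65 + h\right) = 65 + 2 h$)
$\sqrt{Q{\left(-86 \right)} + 32310} = \sqrt{\left(65 + 2 \left(-86\right)\right) + 32310} = \sqrt{\left(65 - 172\right) + 32310} = \sqrt{-107 + 32310} = \sqrt{32203}$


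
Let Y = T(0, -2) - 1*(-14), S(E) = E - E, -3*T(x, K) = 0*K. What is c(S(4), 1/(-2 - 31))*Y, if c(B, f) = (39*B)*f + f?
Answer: -14/33 ≈ -0.42424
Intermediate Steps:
T(x, K) = 0 (T(x, K) = -0*K = -⅓*0 = 0)
S(E) = 0
c(B, f) = f + 39*B*f (c(B, f) = 39*B*f + f = f + 39*B*f)
Y = 14 (Y = 0 - 1*(-14) = 0 + 14 = 14)
c(S(4), 1/(-2 - 31))*Y = ((1 + 39*0)/(-2 - 31))*14 = ((1 + 0)/(-33))*14 = -1/33*1*14 = -1/33*14 = -14/33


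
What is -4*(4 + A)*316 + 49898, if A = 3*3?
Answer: 33466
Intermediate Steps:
A = 9
-4*(4 + A)*316 + 49898 = -4*(4 + 9)*316 + 49898 = -4*13*316 + 49898 = -52*316 + 49898 = -16432 + 49898 = 33466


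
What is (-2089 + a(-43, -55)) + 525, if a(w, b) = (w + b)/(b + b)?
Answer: -85971/55 ≈ -1563.1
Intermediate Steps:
a(w, b) = (b + w)/(2*b) (a(w, b) = (b + w)/((2*b)) = (b + w)*(1/(2*b)) = (b + w)/(2*b))
(-2089 + a(-43, -55)) + 525 = (-2089 + (1/2)*(-55 - 43)/(-55)) + 525 = (-2089 + (1/2)*(-1/55)*(-98)) + 525 = (-2089 + 49/55) + 525 = -114846/55 + 525 = -85971/55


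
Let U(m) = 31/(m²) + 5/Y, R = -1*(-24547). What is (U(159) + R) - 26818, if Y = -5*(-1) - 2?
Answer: -57370985/25281 ≈ -2269.3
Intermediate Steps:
R = 24547
Y = 3 (Y = 5 - 2 = 3)
U(m) = 5/3 + 31/m² (U(m) = 31/(m²) + 5/3 = 31/m² + 5*(⅓) = 31/m² + 5/3 = 5/3 + 31/m²)
(U(159) + R) - 26818 = ((5/3 + 31/159²) + 24547) - 26818 = ((5/3 + 31*(1/25281)) + 24547) - 26818 = ((5/3 + 31/25281) + 24547) - 26818 = (42166/25281 + 24547) - 26818 = 620614873/25281 - 26818 = -57370985/25281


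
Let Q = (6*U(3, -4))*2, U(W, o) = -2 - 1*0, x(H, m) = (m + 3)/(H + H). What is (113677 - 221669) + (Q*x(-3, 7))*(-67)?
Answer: -110672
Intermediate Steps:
x(H, m) = (3 + m)/(2*H) (x(H, m) = (3 + m)/((2*H)) = (3 + m)*(1/(2*H)) = (3 + m)/(2*H))
U(W, o) = -2 (U(W, o) = -2 + 0 = -2)
Q = -24 (Q = (6*(-2))*2 = -12*2 = -24)
(113677 - 221669) + (Q*x(-3, 7))*(-67) = (113677 - 221669) - 12*(3 + 7)/(-3)*(-67) = -107992 - 12*(-1)*10/3*(-67) = -107992 - 24*(-5/3)*(-67) = -107992 + 40*(-67) = -107992 - 2680 = -110672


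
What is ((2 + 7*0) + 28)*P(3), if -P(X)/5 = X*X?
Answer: -1350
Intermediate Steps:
P(X) = -5*X**2 (P(X) = -5*X*X = -5*X**2)
((2 + 7*0) + 28)*P(3) = ((2 + 7*0) + 28)*(-5*3**2) = ((2 + 0) + 28)*(-5*9) = (2 + 28)*(-45) = 30*(-45) = -1350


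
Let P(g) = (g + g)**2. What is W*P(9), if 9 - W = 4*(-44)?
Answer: 59940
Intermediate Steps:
P(g) = 4*g**2 (P(g) = (2*g)**2 = 4*g**2)
W = 185 (W = 9 - 4*(-44) = 9 - 1*(-176) = 9 + 176 = 185)
W*P(9) = 185*(4*9**2) = 185*(4*81) = 185*324 = 59940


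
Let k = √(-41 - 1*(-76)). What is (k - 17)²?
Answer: (17 - √35)² ≈ 122.85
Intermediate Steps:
k = √35 (k = √(-41 + 76) = √35 ≈ 5.9161)
(k - 17)² = (√35 - 17)² = (-17 + √35)²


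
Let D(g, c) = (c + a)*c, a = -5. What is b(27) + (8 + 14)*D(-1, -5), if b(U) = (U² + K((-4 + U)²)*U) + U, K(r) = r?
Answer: 16139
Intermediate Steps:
D(g, c) = c*(-5 + c) (D(g, c) = (c - 5)*c = (-5 + c)*c = c*(-5 + c))
b(U) = U + U² + U*(-4 + U)² (b(U) = (U² + (-4 + U)²*U) + U = (U² + U*(-4 + U)²) + U = U + U² + U*(-4 + U)²)
b(27) + (8 + 14)*D(-1, -5) = 27*(1 + 27 + (-4 + 27)²) + (8 + 14)*(-5*(-5 - 5)) = 27*(1 + 27 + 23²) + 22*(-5*(-10)) = 27*(1 + 27 + 529) + 22*50 = 27*557 + 1100 = 15039 + 1100 = 16139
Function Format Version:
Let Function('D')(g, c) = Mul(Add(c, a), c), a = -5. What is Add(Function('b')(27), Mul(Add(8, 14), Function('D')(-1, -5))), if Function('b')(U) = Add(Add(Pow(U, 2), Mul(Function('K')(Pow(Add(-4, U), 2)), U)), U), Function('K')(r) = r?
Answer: 16139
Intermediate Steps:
Function('D')(g, c) = Mul(c, Add(-5, c)) (Function('D')(g, c) = Mul(Add(c, -5), c) = Mul(Add(-5, c), c) = Mul(c, Add(-5, c)))
Function('b')(U) = Add(U, Pow(U, 2), Mul(U, Pow(Add(-4, U), 2))) (Function('b')(U) = Add(Add(Pow(U, 2), Mul(Pow(Add(-4, U), 2), U)), U) = Add(Add(Pow(U, 2), Mul(U, Pow(Add(-4, U), 2))), U) = Add(U, Pow(U, 2), Mul(U, Pow(Add(-4, U), 2))))
Add(Function('b')(27), Mul(Add(8, 14), Function('D')(-1, -5))) = Add(Mul(27, Add(1, 27, Pow(Add(-4, 27), 2))), Mul(Add(8, 14), Mul(-5, Add(-5, -5)))) = Add(Mul(27, Add(1, 27, Pow(23, 2))), Mul(22, Mul(-5, -10))) = Add(Mul(27, Add(1, 27, 529)), Mul(22, 50)) = Add(Mul(27, 557), 1100) = Add(15039, 1100) = 16139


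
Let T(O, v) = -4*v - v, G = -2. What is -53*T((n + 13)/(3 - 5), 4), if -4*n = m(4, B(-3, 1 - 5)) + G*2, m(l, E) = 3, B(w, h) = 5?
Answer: 1060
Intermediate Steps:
n = 1/4 (n = -(3 - 2*2)/4 = -(3 - 4)/4 = -1/4*(-1) = 1/4 ≈ 0.25000)
T(O, v) = -5*v
-53*T((n + 13)/(3 - 5), 4) = -(-265)*4 = -53*(-20) = 1060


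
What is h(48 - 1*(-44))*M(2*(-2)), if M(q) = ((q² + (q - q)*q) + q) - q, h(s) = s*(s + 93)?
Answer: 272320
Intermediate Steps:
h(s) = s*(93 + s)
M(q) = q² (M(q) = ((q² + 0*q) + q) - q = ((q² + 0) + q) - q = (q² + q) - q = (q + q²) - q = q²)
h(48 - 1*(-44))*M(2*(-2)) = ((48 - 1*(-44))*(93 + (48 - 1*(-44))))*(2*(-2))² = ((48 + 44)*(93 + (48 + 44)))*(-4)² = (92*(93 + 92))*16 = (92*185)*16 = 17020*16 = 272320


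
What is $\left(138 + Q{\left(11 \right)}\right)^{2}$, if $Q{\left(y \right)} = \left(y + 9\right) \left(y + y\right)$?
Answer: $334084$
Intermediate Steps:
$Q{\left(y \right)} = 2 y \left(9 + y\right)$ ($Q{\left(y \right)} = \left(9 + y\right) 2 y = 2 y \left(9 + y\right)$)
$\left(138 + Q{\left(11 \right)}\right)^{2} = \left(138 + 2 \cdot 11 \left(9 + 11\right)\right)^{2} = \left(138 + 2 \cdot 11 \cdot 20\right)^{2} = \left(138 + 440\right)^{2} = 578^{2} = 334084$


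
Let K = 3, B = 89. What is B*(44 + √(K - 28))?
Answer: 3916 + 445*I ≈ 3916.0 + 445.0*I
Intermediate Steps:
B*(44 + √(K - 28)) = 89*(44 + √(3 - 28)) = 89*(44 + √(-25)) = 89*(44 + 5*I) = 3916 + 445*I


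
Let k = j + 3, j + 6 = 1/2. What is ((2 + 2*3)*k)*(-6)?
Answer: 120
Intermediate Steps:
j = -11/2 (j = -6 + 1/2 = -11/2 ≈ -5.5000)
k = -5/2 (k = -11/2 + 3 = -5/2 ≈ -2.5000)
((2 + 2*3)*k)*(-6) = ((2 + 2*3)*(-5/2))*(-6) = ((2 + 6)*(-5/2))*(-6) = (8*(-5/2))*(-6) = -20*(-6) = 120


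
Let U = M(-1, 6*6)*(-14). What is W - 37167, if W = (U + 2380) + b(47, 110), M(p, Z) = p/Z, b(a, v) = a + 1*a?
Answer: -624467/18 ≈ -34693.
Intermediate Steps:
b(a, v) = 2*a (b(a, v) = a + a = 2*a)
U = 7/18 (U = -1/(6*6)*(-14) = -1/36*(-14) = 7/18 ≈ 0.38889)
W = 44539/18 (W = (7/18 + 2380) + 2*47 = 42847/18 + 94 = 44539/18 ≈ 2474.4)
W - 37167 = 44539/18 - 37167 = -624467/18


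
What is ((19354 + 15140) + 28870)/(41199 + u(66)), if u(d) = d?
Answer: 9052/5895 ≈ 1.5355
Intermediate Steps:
((19354 + 15140) + 28870)/(41199 + u(66)) = ((19354 + 15140) + 28870)/(41199 + 66) = (34494 + 28870)/41265 = 63364*(1/41265) = 9052/5895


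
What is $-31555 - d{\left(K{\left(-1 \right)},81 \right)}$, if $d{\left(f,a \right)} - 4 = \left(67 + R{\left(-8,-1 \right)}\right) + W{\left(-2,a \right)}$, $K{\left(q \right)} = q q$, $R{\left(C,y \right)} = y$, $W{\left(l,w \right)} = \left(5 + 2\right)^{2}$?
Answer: $-31674$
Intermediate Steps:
$W{\left(l,w \right)} = 49$ ($W{\left(l,w \right)} = 7^{2} = 49$)
$K{\left(q \right)} = q^{2}$
$d{\left(f,a \right)} = 119$ ($d{\left(f,a \right)} = 4 + \left(\left(67 - 1\right) + 49\right) = 4 + \left(66 + 49\right) = 4 + 115 = 119$)
$-31555 - d{\left(K{\left(-1 \right)},81 \right)} = -31555 - 119 = -31674$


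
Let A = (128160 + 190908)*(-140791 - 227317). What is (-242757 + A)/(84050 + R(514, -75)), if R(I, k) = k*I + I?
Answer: -39150575367/15338 ≈ -2.5525e+6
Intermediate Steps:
A = -117451483344 (A = 319068*(-368108) = -117451483344)
R(I, k) = I + I*k (R(I, k) = I*k + I = I + I*k)
(-242757 + A)/(84050 + R(514, -75)) = (-242757 - 117451483344)/(84050 + 514*(1 - 75)) = -117451726101/(84050 + 514*(-74)) = -117451726101/(84050 - 38036) = -117451726101/46014 = -117451726101*1/46014 = -39150575367/15338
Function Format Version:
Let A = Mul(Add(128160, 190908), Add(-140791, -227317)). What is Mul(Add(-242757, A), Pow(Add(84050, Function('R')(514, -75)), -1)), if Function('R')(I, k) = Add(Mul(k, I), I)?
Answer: Rational(-39150575367, 15338) ≈ -2.5525e+6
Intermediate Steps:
A = -117451483344 (A = Mul(319068, -368108) = -117451483344)
Function('R')(I, k) = Add(I, Mul(I, k)) (Function('R')(I, k) = Add(Mul(I, k), I) = Add(I, Mul(I, k)))
Mul(Add(-242757, A), Pow(Add(84050, Function('R')(514, -75)), -1)) = Mul(Add(-242757, -117451483344), Pow(Add(84050, Mul(514, Add(1, -75))), -1)) = Mul(-117451726101, Pow(Add(84050, Mul(514, -74)), -1)) = Mul(-117451726101, Pow(Add(84050, -38036), -1)) = Mul(-117451726101, Pow(46014, -1)) = Mul(-117451726101, Rational(1, 46014)) = Rational(-39150575367, 15338)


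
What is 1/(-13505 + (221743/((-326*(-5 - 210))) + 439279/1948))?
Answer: -68267660/906344238063 ≈ -7.5322e-5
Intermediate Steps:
1/(-13505 + (221743/((-326*(-5 - 210))) + 439279/1948)) = 1/(-13505 + (221743/((-326*(-215))) + 439279*(1/1948))) = 1/(-13505 + (221743/70090 + 439279/1948)) = 1/(-13505 + 15610510237/68267660) = 1/(-906344238063/68267660) = -68267660/906344238063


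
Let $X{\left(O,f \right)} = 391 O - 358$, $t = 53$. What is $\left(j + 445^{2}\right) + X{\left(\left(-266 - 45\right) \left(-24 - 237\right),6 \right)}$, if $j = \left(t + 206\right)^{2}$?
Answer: $32002609$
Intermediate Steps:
$X{\left(O,f \right)} = -358 + 391 O$
$j = 67081$ ($j = \left(53 + 206\right)^{2} = 259^{2} = 67081$)
$\left(j + 445^{2}\right) + X{\left(\left(-266 - 45\right) \left(-24 - 237\right),6 \right)} = \left(67081 + 445^{2}\right) - \left(358 - 391 \left(-266 - 45\right) \left(-24 - 237\right)\right) = \left(67081 + 198025\right) - \left(358 - 391 \left(\left(-311\right) \left(-261\right)\right)\right) = 265106 + \left(-358 + 391 \cdot 81171\right) = 265106 + \left(-358 + 31737861\right) = 265106 + 31737503 = 32002609$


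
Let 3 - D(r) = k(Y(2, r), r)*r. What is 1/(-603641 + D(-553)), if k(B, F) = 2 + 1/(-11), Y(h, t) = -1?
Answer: -11/6628405 ≈ -1.6595e-6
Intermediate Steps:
k(B, F) = 21/11 (k(B, F) = 2 - 1/11 = 21/11)
D(r) = 3 - 21*r/11
1/(-603641 + D(-553)) = 1/(-603641 + (3 - 21/11*(-553))) = 1/(-603641 + (3 + 11613/11)) = 1/(-603641 + 11646/11) = 1/(-6628405/11) = -11/6628405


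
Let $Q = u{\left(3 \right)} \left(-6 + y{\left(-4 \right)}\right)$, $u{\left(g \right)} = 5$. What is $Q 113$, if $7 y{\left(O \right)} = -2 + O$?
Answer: $- \frac{27120}{7} \approx -3874.3$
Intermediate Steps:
$y{\left(O \right)} = - \frac{2}{7} + \frac{O}{7}$ ($y{\left(O \right)} = \frac{-2 + O}{7} = - \frac{2}{7} + \frac{O}{7}$)
$Q = - \frac{240}{7}$ ($Q = 5 \left(-6 + \left(- \frac{2}{7} + \frac{1}{7} \left(-4\right)\right)\right) = 5 \left(-6 - \frac{6}{7}\right) = 5 \left(- \frac{48}{7}\right) = - \frac{240}{7} \approx -34.286$)
$Q 113 = \left(- \frac{240}{7}\right) 113 = - \frac{27120}{7}$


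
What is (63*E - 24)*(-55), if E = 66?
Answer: -227370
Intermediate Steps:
(63*E - 24)*(-55) = (63*66 - 24)*(-55) = (4158 - 24)*(-55) = 4134*(-55) = -227370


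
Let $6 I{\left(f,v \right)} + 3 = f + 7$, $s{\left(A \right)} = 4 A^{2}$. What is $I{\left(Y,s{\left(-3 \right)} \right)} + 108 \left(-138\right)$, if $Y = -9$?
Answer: $- \frac{89429}{6} \approx -14905.0$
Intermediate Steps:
$I{\left(f,v \right)} = \frac{2}{3} + \frac{f}{6}$ ($I{\left(f,v \right)} = - \frac{1}{2} + \frac{f + 7}{6} = - \frac{1}{2} + \frac{7 + f}{6} = - \frac{1}{2} + \left(\frac{7}{6} + \frac{f}{6}\right) = \frac{2}{3} + \frac{f}{6}$)
$I{\left(Y,s{\left(-3 \right)} \right)} + 108 \left(-138\right) = \left(\frac{2}{3} + \frac{1}{6} \left(-9\right)\right) + 108 \left(-138\right) = \left(\frac{2}{3} - \frac{3}{2}\right) - 14904 = - \frac{5}{6} - 14904 = - \frac{89429}{6}$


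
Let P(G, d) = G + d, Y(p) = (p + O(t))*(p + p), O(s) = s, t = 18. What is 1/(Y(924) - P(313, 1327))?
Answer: 1/1739176 ≈ 5.7499e-7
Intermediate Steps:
Y(p) = 2*p*(18 + p) (Y(p) = (p + 18)*(p + p) = (18 + p)*(2*p) = 2*p*(18 + p))
1/(Y(924) - P(313, 1327)) = 1/(2*924*(18 + 924) - (313 + 1327)) = 1/(2*924*942 - 1*1640) = 1/(1740816 - 1640) = 1/1739176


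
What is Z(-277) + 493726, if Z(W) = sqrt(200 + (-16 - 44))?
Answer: 493726 + 2*sqrt(35) ≈ 4.9374e+5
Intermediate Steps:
Z(W) = 2*sqrt(35) (Z(W) = sqrt(200 - 60) = sqrt(140) = 2*sqrt(35))
Z(-277) + 493726 = 2*sqrt(35) + 493726 = 493726 + 2*sqrt(35)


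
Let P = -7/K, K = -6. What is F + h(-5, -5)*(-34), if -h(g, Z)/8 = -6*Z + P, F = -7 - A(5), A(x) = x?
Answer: 25396/3 ≈ 8465.3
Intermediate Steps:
P = 7/6 (P = -7/(-6) = -7*(-1/6) = 7/6 ≈ 1.1667)
F = -12 (F = -7 - 1*5 = -7 - 5 = -12)
h(g, Z) = -28/3 + 48*Z (h(g, Z) = -8*(-6*Z + 7/6) = -8*(7/6 - 6*Z) = -28/3 + 48*Z)
F + h(-5, -5)*(-34) = -12 + (-28/3 + 48*(-5))*(-34) = -12 + (-28/3 - 240)*(-34) = -12 - 748/3*(-34) = -12 + 25432/3 = 25396/3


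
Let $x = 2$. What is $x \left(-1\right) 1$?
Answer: $-2$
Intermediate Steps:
$x \left(-1\right) 1 = 2 \left(-1\right) 1 = \left(-2\right) 1 = -2$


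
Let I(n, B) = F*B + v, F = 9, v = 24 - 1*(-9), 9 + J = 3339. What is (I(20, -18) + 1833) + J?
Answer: 5034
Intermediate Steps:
J = 3330 (J = -9 + 3339 = 3330)
v = 33 (v = 24 + 9 = 33)
I(n, B) = 33 + 9*B (I(n, B) = 9*B + 33 = 33 + 9*B)
(I(20, -18) + 1833) + J = ((33 + 9*(-18)) + 1833) + 3330 = ((33 - 162) + 1833) + 3330 = (-129 + 1833) + 3330 = 1704 + 3330 = 5034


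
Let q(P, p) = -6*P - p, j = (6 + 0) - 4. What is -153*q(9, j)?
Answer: 8568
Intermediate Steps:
j = 2 (j = 6 - 4 = 2)
q(P, p) = -p - 6*P
-153*q(9, j) = -153*(-1*2 - 6*9) = -153*(-2 - 54) = -153*(-56) = 8568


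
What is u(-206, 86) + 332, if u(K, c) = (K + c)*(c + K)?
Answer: 14732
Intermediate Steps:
u(K, c) = (K + c)**2 (u(K, c) = (K + c)*(K + c) = (K + c)**2)
u(-206, 86) + 332 = (-206 + 86)**2 + 332 = (-120)**2 + 332 = 14400 + 332 = 14732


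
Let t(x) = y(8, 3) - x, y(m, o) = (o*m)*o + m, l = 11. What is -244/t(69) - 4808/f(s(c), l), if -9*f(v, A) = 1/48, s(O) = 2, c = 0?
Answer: 22847372/11 ≈ 2.0770e+6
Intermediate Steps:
y(m, o) = m + m*o**2 (y(m, o) = (m*o)*o + m = m*o**2 + m = m + m*o**2)
t(x) = 80 - x (t(x) = 8*(1 + 3**2) - x = 8*(1 + 9) - x = 8*10 - x = 80 - x)
f(v, A) = -1/432 (f(v, A) = -1/(9*48) = -1/9*1/48 = -1/432)
-244/t(69) - 4808/f(s(c), l) = -244/(80 - 1*69) - 4808/(-1/432) = -244/(80 - 69) - 4808*(-432) = -244/11 + 2077056 = 22847372/11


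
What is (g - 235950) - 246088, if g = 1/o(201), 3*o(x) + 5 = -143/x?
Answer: -553380227/1148 ≈ -4.8204e+5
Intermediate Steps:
o(x) = -5/3 - 143/(3*x) (o(x) = -5/3 + (-143/x)/3 = -5/3 - 143/(3*x))
g = -603/1148 (g = 1/((⅓)*(-143 - 5*201)/201) = 1/((⅓)*(1/201)*(-143 - 1005)) = 1/((⅓)*(1/201)*(-1148)) = 1/(-1148/603) = -603/1148 ≈ -0.52526)
(g - 235950) - 246088 = (-603/1148 - 235950) - 246088 = -270871203/1148 - 246088 = -553380227/1148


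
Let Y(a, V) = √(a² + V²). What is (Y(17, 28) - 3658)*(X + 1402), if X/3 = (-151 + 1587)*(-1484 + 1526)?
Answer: -666992404 + 182338*√1073 ≈ -6.6102e+8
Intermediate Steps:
X = 180936 (X = 3*((-151 + 1587)*(-1484 + 1526)) = 3*(1436*42) = 3*60312 = 180936)
Y(a, V) = √(V² + a²)
(Y(17, 28) - 3658)*(X + 1402) = (√(28² + 17²) - 3658)*(180936 + 1402) = (√(784 + 289) - 3658)*182338 = (√1073 - 3658)*182338 = (-3658 + √1073)*182338 = -666992404 + 182338*√1073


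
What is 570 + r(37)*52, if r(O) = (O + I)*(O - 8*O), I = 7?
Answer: -592022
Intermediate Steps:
r(O) = -7*O*(7 + O) (r(O) = (O + 7)*(O - 8*O) = (7 + O)*(-7*O) = -7*O*(7 + O))
570 + r(37)*52 = 570 - 7*37*(7 + 37)*52 = 570 - 7*37*44*52 = 570 - 11396*52 = 570 - 592592 = -592022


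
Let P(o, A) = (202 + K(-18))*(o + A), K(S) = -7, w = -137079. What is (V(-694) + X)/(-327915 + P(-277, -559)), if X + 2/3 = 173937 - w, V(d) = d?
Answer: -930964/1472805 ≈ -0.63210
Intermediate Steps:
X = 933046/3 (X = -2/3 + (173937 - 1*(-137079)) = -2/3 + (173937 + 137079) = -2/3 + 311016 = 933046/3 ≈ 3.1102e+5)
P(o, A) = 195*A + 195*o (P(o, A) = (202 - 7)*(o + A) = 195*(A + o) = 195*A + 195*o)
(V(-694) + X)/(-327915 + P(-277, -559)) = (-694 + 933046/3)/(-327915 + (195*(-559) + 195*(-277))) = 930964/(3*(-327915 + (-109005 - 54015))) = 930964/(3*(-327915 - 163020)) = (930964/3)/(-490935) = (930964/3)*(-1/490935) = -930964/1472805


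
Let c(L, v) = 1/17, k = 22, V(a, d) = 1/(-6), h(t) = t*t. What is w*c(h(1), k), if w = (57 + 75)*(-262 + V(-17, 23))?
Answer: -34606/17 ≈ -2035.6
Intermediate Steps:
h(t) = t²
V(a, d) = -⅙
c(L, v) = 1/17 (c(L, v) = 1*(1/17) = 1/17)
w = -34606 (w = (57 + 75)*(-262 - ⅙) = 132*(-1573/6) = -34606)
w*c(h(1), k) = -34606*1/17 = -34606/17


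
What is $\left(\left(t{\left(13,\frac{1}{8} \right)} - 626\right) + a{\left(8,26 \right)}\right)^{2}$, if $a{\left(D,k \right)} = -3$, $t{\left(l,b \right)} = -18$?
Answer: $418609$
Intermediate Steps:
$\left(\left(t{\left(13,\frac{1}{8} \right)} - 626\right) + a{\left(8,26 \right)}\right)^{2} = \left(\left(-18 - 626\right) - 3\right)^{2} = \left(-644 - 3\right)^{2} = \left(-647\right)^{2} = 418609$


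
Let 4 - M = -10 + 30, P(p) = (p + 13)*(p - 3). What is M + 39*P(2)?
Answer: -601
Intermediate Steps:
P(p) = (-3 + p)*(13 + p) (P(p) = (13 + p)*(-3 + p) = (-3 + p)*(13 + p))
M = -16 (M = 4 - (-10 + 30) = 4 - 1*20 = 4 - 20 = -16)
M + 39*P(2) = -16 + 39*(-39 + 2² + 10*2) = -16 + 39*(-39 + 4 + 20) = -16 + 39*(-15) = -16 - 585 = -601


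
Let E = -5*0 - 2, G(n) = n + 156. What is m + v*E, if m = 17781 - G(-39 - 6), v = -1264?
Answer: 20198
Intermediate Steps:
G(n) = 156 + n
E = -2 (E = 0 - 2 = -2)
m = 17670 (m = 17781 - (156 + (-39 - 6)) = 17781 - (156 - 45) = 17781 - 1*111 = 17781 - 111 = 17670)
m + v*E = 17670 - 1264*(-2) = 17670 + 2528 = 20198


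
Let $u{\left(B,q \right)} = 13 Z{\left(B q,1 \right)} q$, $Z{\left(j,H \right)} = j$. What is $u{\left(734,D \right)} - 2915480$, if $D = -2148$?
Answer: $44022956488$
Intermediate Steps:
$u{\left(B,q \right)} = 13 B q^{2}$ ($u{\left(B,q \right)} = 13 B q q = 13 B q^{2}$)
$u{\left(734,D \right)} - 2915480 = 13 \cdot 734 \left(-2148\right)^{2} - 2915480 = 13 \cdot 734 \cdot 4613904 - 2915480 = 44025871968 - 2915480 = 44022956488$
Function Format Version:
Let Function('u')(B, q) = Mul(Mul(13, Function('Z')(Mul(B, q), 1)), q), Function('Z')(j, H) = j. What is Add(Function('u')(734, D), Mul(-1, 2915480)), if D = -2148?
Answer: 44022956488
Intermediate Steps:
Function('u')(B, q) = Mul(13, B, Pow(q, 2)) (Function('u')(B, q) = Mul(Mul(13, Mul(B, q)), q) = Mul(Mul(13, B, q), q) = Mul(13, B, Pow(q, 2)))
Add(Function('u')(734, D), Mul(-1, 2915480)) = Add(Mul(13, 734, Pow(-2148, 2)), Mul(-1, 2915480)) = Add(Mul(13, 734, 4613904), -2915480) = Add(44025871968, -2915480) = 44022956488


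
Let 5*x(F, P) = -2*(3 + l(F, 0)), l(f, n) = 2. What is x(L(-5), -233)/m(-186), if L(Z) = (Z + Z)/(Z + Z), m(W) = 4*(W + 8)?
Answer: 1/356 ≈ 0.0028090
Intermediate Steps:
m(W) = 32 + 4*W (m(W) = 4*(8 + W) = 32 + 4*W)
L(Z) = 1 (L(Z) = (2*Z)/((2*Z)) = (2*Z)*(1/(2*Z)) = 1)
x(F, P) = -2 (x(F, P) = (-2*(3 + 2))/5 = (-2*5)/5 = (⅕)*(-10) = -2)
x(L(-5), -233)/m(-186) = -2/(32 + 4*(-186)) = -2/(32 - 744) = -2/(-712) = -2*(-1/712) = 1/356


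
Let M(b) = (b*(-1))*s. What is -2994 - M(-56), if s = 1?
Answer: -3050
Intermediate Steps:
M(b) = -b (M(b) = (b*(-1))*1 = -b*1 = -b)
-2994 - M(-56) = -2994 - (-1)*(-56) = -2994 - 1*56 = -2994 - 56 = -3050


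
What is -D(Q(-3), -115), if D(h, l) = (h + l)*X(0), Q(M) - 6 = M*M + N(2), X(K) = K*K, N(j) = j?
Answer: 0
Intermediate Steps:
X(K) = K**2
Q(M) = 8 + M**2 (Q(M) = 6 + (M*M + 2) = 6 + (M**2 + 2) = 6 + (2 + M**2) = 8 + M**2)
D(h, l) = 0 (D(h, l) = (h + l)*0**2 = (h + l)*0 = 0)
-D(Q(-3), -115) = -1*0 = 0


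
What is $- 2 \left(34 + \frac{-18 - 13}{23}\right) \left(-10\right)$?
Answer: $\frac{15020}{23} \approx 653.04$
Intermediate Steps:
$- 2 \left(34 + \frac{-18 - 13}{23}\right) \left(-10\right) = - 2 \left(34 - \frac{31}{23}\right) \left(-10\right) = \left(-2\right) \frac{751}{23} \left(-10\right) = \left(- \frac{1502}{23}\right) \left(-10\right) = \frac{15020}{23}$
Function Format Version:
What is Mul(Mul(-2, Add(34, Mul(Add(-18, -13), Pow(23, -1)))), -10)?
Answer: Rational(15020, 23) ≈ 653.04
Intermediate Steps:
Mul(Mul(-2, Add(34, Mul(Add(-18, -13), Pow(23, -1)))), -10) = Mul(Mul(-2, Add(34, Mul(-31, Rational(1, 23)))), -10) = Mul(Mul(-2, Add(34, Rational(-31, 23))), -10) = Mul(Mul(-2, Rational(751, 23)), -10) = Mul(Rational(-1502, 23), -10) = Rational(15020, 23)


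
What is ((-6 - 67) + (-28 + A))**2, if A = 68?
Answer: 1089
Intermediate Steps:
((-6 - 67) + (-28 + A))**2 = ((-6 - 67) + (-28 + 68))**2 = (-73 + 40)**2 = (-33)**2 = 1089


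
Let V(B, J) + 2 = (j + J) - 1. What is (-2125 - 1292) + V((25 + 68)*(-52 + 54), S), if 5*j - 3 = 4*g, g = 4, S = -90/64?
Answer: -546817/160 ≈ -3417.6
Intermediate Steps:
S = -45/32 (S = -90*1/64 = -45/32 ≈ -1.4063)
j = 19/5 (j = ⅗ + (4*4)/5 = ⅗ + (⅕)*16 = ⅗ + 16/5 = 19/5 ≈ 3.8000)
V(B, J) = ⅘ + J (V(B, J) = -2 + ((19/5 + J) - 1) = -2 + (14/5 + J) = ⅘ + J)
(-2125 - 1292) + V((25 + 68)*(-52 + 54), S) = (-2125 - 1292) + (⅘ - 45/32) = -3417 - 97/160 = -546817/160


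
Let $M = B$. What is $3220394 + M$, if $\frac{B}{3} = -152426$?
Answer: $2763116$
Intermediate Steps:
$B = -457278$ ($B = 3 \left(-152426\right) = -457278$)
$M = -457278$
$3220394 + M = 3220394 - 457278 = 2763116$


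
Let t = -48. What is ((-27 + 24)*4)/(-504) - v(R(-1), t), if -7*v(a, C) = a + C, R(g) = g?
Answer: -293/42 ≈ -6.9762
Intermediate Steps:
v(a, C) = -C/7 - a/7 (v(a, C) = -(a + C)/7 = -(C + a)/7 = -C/7 - a/7)
((-27 + 24)*4)/(-504) - v(R(-1), t) = ((-27 + 24)*4)/(-504) - (-⅐*(-48) - ⅐*(-1)) = -3*4*(-1/504) - (48/7 + ⅐) = -12*(-1/504) - 1*7 = 1/42 - 7 = -293/42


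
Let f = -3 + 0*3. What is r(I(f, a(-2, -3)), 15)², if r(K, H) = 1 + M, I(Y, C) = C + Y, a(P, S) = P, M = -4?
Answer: 9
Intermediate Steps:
f = -3 (f = -3 + 0 = -3)
r(K, H) = -3 (r(K, H) = 1 - 4 = -3)
r(I(f, a(-2, -3)), 15)² = (-3)² = 9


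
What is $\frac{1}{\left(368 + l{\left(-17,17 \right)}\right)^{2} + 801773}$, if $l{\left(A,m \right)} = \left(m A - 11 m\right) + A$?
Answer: $\frac{1}{817398} \approx 1.2234 \cdot 10^{-6}$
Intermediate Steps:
$l{\left(A,m \right)} = A - 11 m + A m$ ($l{\left(A,m \right)} = \left(A m - 11 m\right) + A = \left(- 11 m + A m\right) + A = A - 11 m + A m$)
$\frac{1}{\left(368 + l{\left(-17,17 \right)}\right)^{2} + 801773} = \frac{1}{\left(368 - 493\right)^{2} + 801773} = \frac{1}{\left(-125\right)^{2} + 801773} = \frac{1}{15625 + 801773} = \frac{1}{817398}$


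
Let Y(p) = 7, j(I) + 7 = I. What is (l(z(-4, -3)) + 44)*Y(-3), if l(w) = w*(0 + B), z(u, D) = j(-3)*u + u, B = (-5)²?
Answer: 6608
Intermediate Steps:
j(I) = -7 + I
B = 25
z(u, D) = -9*u (z(u, D) = (-7 - 3)*u + u = -10*u + u = -9*u)
l(w) = 25*w (l(w) = w*(0 + 25) = w*25 = 25*w)
(l(z(-4, -3)) + 44)*Y(-3) = (25*(-9*(-4)) + 44)*7 = (25*36 + 44)*7 = (900 + 44)*7 = 944*7 = 6608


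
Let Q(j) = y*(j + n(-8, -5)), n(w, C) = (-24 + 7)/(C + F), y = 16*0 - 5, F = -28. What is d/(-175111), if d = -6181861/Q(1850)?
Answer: -204001413/53467517185 ≈ -0.0038154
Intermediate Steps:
y = -5 (y = 0 - 5 = -5)
n(w, C) = -17/(-28 + C) (n(w, C) = (-24 + 7)/(C - 28) = -17/(-28 + C))
Q(j) = -85/33 - 5*j (Q(j) = -5*(j - 17/(-28 - 5)) = -5*(j - 17/(-33)) = -5*(j - 17*(-1/33)) = -5*(j + 17/33) = -5*(17/33 + j) = -85/33 - 5*j)
d = 204001413/305335 (d = -6181861/(-85/33 - 5*1850) = -6181861/(-85/33 - 9250) = -6181861/(-305335/33) = -6181861*(-33/305335) = 204001413/305335 ≈ 668.12)
d/(-175111) = (204001413/305335)/(-175111) = (204001413/305335)*(-1/175111) = -204001413/53467517185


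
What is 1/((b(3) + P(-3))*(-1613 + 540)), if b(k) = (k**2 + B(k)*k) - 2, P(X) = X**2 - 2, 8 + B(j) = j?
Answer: 1/1073 ≈ 0.00093197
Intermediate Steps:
B(j) = -8 + j
P(X) = -2 + X**2
b(k) = -2 + k**2 + k*(-8 + k) (b(k) = (k**2 + (-8 + k)*k) - 2 = (k**2 + k*(-8 + k)) - 2 = -2 + k**2 + k*(-8 + k))
1/((b(3) + P(-3))*(-1613 + 540)) = 1/(((-2 + 3**2 + 3*(-8 + 3)) + (-2 + (-3)**2))*(-1613 + 540)) = 1/(((-2 + 9 + 3*(-5)) + (-2 + 9))*(-1073)) = -1/1073/((-2 + 9 - 15) + 7) = -1/1073/(-8 + 7) = -1/1073/(-1) = -1*(-1/1073) = 1/1073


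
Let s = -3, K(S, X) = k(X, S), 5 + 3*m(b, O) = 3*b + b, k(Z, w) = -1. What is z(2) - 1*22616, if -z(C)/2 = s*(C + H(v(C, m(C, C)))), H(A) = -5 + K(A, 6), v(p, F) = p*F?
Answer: -22640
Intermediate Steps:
m(b, O) = -5/3 + 4*b/3 (m(b, O) = -5/3 + (3*b + b)/3 = -5/3 + (4*b)/3 = -5/3 + 4*b/3)
K(S, X) = -1
v(p, F) = F*p
H(A) = -6 (H(A) = -5 - 1 = -6)
z(C) = -36 + 6*C (z(C) = -(-6)*(C - 6) = -(-6)*(-6 + C) = -2*(18 - 3*C) = -36 + 6*C)
z(2) - 1*22616 = (-36 + 6*2) - 1*22616 = (-36 + 12) - 22616 = -24 - 22616 = -22640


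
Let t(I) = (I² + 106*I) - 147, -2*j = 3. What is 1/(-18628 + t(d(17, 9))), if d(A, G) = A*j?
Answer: -4/83311 ≈ -4.8013e-5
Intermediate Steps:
j = -3/2 (j = -½*3 = -3/2 ≈ -1.5000)
d(A, G) = -3*A/2 (d(A, G) = A*(-3/2) = -3*A/2)
t(I) = -147 + I² + 106*I
1/(-18628 + t(d(17, 9))) = 1/(-18628 + (-147 + (-3/2*17)² + 106*(-3/2*17))) = 1/(-18628 + (-147 + (-51/2)² + 106*(-51/2))) = 1/(-18628 + (-147 + 2601/4 - 2703)) = 1/(-18628 - 8799/4) = 1/(-83311/4) = -4/83311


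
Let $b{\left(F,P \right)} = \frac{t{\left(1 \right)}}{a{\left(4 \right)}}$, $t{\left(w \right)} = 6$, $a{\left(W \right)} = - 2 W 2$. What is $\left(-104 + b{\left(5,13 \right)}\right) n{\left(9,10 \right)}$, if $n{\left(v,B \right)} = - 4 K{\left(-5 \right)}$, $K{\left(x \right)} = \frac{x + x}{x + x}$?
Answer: $\frac{835}{2} \approx 417.5$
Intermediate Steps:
$K{\left(x \right)} = 1$ ($K{\left(x \right)} = \frac{2 x}{2 x} = 2 x \frac{1}{2 x} = 1$)
$a{\left(W \right)} = - 4 W$
$n{\left(v,B \right)} = -4$ ($n{\left(v,B \right)} = \left(-4\right) 1 = -4$)
$b{\left(F,P \right)} = - \frac{3}{8}$ ($b{\left(F,P \right)} = \frac{6}{\left(-4\right) 4} = \frac{6}{-16} = 6 \left(- \frac{1}{16}\right) = - \frac{3}{8}$)
$\left(-104 + b{\left(5,13 \right)}\right) n{\left(9,10 \right)} = \left(-104 - \frac{3}{8}\right) \left(-4\right) = \left(- \frac{835}{8}\right) \left(-4\right) = \frac{835}{2}$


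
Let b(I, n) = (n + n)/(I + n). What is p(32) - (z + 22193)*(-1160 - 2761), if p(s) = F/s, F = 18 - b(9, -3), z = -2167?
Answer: 2512702291/32 ≈ 7.8522e+7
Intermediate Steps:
b(I, n) = 2*n/(I + n) (b(I, n) = (2*n)/(I + n) = 2*n/(I + n))
F = 19 (F = 18 - 2*(-3)/(9 - 3) = 18 - 2*(-3)/6 = 18 - 1*(-1) = 18 + 1 = 19)
p(s) = 19/s
p(32) - (z + 22193)*(-1160 - 2761) = 19/32 - (-2167 + 22193)*(-1160 - 2761) = 19*(1/32) - 20026*(-3921) = 19/32 - 1*(-78521946) = 19/32 + 78521946 = 2512702291/32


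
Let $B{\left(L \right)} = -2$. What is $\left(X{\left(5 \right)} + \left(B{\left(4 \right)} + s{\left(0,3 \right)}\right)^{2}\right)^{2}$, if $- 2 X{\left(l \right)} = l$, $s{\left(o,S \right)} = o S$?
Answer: $\frac{9}{4} \approx 2.25$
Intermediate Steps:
$s{\left(o,S \right)} = S o$
$X{\left(l \right)} = - \frac{l}{2}$
$\left(X{\left(5 \right)} + \left(B{\left(4 \right)} + s{\left(0,3 \right)}\right)^{2}\right)^{2} = \left(\left(- \frac{1}{2}\right) 5 + \left(-2 + 3 \cdot 0\right)^{2}\right)^{2} = \left(- \frac{5}{2} + \left(-2 + 0\right)^{2}\right)^{2} = \left(- \frac{5}{2} + \left(-2\right)^{2}\right)^{2} = \left(- \frac{5}{2} + 4\right)^{2} = \left(\frac{3}{2}\right)^{2} = \frac{9}{4}$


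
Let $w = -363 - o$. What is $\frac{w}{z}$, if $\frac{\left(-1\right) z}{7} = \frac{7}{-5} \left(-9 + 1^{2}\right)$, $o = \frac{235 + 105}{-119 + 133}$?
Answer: $\frac{13555}{2744} \approx 4.9399$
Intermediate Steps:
$o = \frac{170}{7}$ ($o = \frac{340}{14} = 340 \cdot \frac{1}{14} = \frac{170}{7} \approx 24.286$)
$z = - \frac{392}{5}$ ($z = - 7 \frac{7}{-5} \left(-9 + 1^{2}\right) = - 7 \cdot 7 \left(- \frac{1}{5}\right) \left(-9 + 1\right) = - 7 \left(\left(- \frac{7}{5}\right) \left(-8\right)\right) = \left(-7\right) \frac{56}{5} = - \frac{392}{5} \approx -78.4$)
$w = - \frac{2711}{7}$ ($w = -363 - \frac{170}{7} = - \frac{2711}{7} \approx -387.29$)
$\frac{w}{z} = - \frac{2711}{7 \left(- \frac{392}{5}\right)} = \left(- \frac{2711}{7}\right) \left(- \frac{5}{392}\right) = \frac{13555}{2744}$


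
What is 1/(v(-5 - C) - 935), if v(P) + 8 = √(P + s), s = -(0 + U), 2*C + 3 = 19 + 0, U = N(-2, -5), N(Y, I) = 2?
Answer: -943/889264 - I*√15/889264 ≈ -0.0010604 - 4.3553e-6*I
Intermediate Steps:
U = 2
C = 8 (C = -3/2 + (19 + 0)/2 = -3/2 + (½)*19 = -3/2 + 19/2 = 8)
s = -2 (s = -(0 + 2) = -1*2 = -2)
v(P) = -8 + √(-2 + P) (v(P) = -8 + √(P - 2) = -8 + √(-2 + P))
1/(v(-5 - C) - 935) = 1/((-8 + √(-2 + (-5 - 1*8))) - 935) = 1/((-8 + √(-2 + (-5 - 8))) - 935) = 1/((-8 + √(-2 - 13)) - 935) = 1/((-8 + √(-15)) - 935) = 1/((-8 + I*√15) - 935) = 1/(-943 + I*√15)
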